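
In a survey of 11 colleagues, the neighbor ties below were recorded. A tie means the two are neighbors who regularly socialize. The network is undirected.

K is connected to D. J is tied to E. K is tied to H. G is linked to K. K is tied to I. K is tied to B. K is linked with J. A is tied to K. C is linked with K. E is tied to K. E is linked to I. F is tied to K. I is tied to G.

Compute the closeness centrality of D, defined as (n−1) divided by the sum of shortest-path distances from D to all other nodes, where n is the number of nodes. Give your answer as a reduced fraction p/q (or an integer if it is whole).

10/19

Distances from D: A:2, B:2, C:2, E:2, F:2, G:2, H:2, I:2, J:2, K:1. Sum = 19.
n = 11, so closeness = 10/19.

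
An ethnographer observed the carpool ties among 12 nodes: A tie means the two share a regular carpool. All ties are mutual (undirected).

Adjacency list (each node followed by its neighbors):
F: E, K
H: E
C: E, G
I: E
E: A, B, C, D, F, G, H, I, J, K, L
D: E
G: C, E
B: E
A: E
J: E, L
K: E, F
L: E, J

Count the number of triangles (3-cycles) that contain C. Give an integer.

1

C's neighbors: E and G.
Neighbor pairs that are themselves tied: C–E–G. Each forms one triangle with C, for 1 in total.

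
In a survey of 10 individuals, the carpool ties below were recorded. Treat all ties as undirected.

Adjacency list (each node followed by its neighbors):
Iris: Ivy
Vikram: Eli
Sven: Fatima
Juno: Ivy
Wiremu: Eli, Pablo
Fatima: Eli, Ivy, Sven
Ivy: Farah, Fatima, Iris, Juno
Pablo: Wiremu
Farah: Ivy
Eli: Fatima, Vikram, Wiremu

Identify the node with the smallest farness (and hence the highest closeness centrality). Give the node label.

Fatima

Farness (sum of distances to all others) for each node — Eli:18, Farah:26, Fatima:16, Iris:26, Ivy:18, Juno:26, Pablo:32, Sven:24, Vikram:26, Wiremu:24.
The smallest farness is 16, for Fatima, so Fatima has the highest closeness.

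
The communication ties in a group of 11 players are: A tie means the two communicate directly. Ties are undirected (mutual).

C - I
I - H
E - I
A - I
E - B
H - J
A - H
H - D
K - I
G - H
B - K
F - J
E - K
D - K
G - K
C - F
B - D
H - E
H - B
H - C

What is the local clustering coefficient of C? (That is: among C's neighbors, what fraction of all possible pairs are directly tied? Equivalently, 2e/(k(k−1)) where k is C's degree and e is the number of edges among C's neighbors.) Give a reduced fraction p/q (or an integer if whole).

1/3

C's neighbors: F, H, and I (k = 3).
Possible neighbor pairs: C(3,2) = 3. Edges among them: H–I → e = 1.
Clustering(C) = 1/3.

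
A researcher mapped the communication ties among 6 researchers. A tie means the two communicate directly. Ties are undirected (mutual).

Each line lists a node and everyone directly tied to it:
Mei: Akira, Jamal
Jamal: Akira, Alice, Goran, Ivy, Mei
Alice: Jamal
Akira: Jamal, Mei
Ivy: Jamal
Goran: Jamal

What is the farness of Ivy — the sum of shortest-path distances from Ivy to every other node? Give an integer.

9

Distances from Ivy: Akira:2, Alice:2, Goran:2, Jamal:1, Mei:2.
Sum = 2 + 2 + 2 + 1 + 2 = 9.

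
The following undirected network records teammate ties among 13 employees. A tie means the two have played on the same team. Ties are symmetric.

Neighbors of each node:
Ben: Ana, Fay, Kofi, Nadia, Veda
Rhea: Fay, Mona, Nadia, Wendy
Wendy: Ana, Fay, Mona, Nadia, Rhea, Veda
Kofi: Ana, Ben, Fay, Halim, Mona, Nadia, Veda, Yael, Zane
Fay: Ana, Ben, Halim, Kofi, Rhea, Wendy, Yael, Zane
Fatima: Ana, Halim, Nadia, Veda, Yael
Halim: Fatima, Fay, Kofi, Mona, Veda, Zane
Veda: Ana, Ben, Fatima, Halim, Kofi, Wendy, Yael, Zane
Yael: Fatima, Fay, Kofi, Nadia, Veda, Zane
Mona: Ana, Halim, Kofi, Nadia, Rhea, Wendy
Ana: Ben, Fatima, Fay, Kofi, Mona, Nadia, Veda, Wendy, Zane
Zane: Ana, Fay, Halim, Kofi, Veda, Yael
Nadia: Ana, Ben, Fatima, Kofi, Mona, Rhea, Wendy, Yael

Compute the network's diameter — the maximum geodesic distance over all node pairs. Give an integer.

2

Eccentricity of each node (its greatest distance to any other): Ana:2, Ben:2, Fatima:2, Fay:2, Halim:2, Kofi:2, Mona:2, Nadia:2, Rhea:2, Veda:2, Wendy:2, Yael:2, Zane:2.
The maximum eccentricity is 2, realized for instance by the pair Wendy–Yael via Wendy – Nadia – Yael. So the diameter is 2.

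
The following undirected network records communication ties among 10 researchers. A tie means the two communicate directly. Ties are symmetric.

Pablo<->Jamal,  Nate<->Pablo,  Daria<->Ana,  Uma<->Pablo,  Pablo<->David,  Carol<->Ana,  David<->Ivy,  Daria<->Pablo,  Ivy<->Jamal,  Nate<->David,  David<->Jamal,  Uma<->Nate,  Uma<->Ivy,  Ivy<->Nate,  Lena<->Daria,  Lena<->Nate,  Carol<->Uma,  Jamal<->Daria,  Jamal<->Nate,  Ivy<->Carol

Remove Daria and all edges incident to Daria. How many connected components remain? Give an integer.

Daria's neighbors (Ana, Jamal, Lena, and Pablo) remain reachable from one another through other ties, so the rest of the network stays in one piece.

1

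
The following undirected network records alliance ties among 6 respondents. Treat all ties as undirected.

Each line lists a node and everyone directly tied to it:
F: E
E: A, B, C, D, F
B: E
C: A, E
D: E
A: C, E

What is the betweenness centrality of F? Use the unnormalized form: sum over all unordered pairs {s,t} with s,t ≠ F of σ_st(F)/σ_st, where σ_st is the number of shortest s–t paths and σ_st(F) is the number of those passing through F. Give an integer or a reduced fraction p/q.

0

No shortest path between any pair of other nodes passes through F.
Summing the contributions gives betweenness(F) = 0.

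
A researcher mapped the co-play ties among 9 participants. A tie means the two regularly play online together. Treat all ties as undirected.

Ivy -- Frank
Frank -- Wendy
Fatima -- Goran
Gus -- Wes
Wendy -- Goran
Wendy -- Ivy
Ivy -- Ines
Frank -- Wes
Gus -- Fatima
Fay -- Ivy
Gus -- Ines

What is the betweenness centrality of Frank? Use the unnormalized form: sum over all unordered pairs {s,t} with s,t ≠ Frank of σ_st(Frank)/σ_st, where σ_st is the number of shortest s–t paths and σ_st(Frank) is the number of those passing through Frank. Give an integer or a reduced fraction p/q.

23/6

Pairs whose geodesics pass through Frank — Wendy–Wes: 1; Wendy–Gus: 1/3; Wes–Goran: 1/2; Wes–Ivy: 1; Wes–Fay: 1.
All other pairs contribute 0.
Summing the contributions gives betweenness(Frank) = 23/6.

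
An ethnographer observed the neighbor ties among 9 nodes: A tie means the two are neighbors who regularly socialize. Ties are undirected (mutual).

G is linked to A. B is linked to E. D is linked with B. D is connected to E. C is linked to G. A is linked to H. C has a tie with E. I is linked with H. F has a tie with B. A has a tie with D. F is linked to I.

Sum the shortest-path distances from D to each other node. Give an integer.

Distances from D: A:1, B:1, C:2, E:1, F:2, G:2, H:2, I:3.
Sum = 1 + 1 + 2 + 1 + 2 + 2 + 2 + 3 = 14.

14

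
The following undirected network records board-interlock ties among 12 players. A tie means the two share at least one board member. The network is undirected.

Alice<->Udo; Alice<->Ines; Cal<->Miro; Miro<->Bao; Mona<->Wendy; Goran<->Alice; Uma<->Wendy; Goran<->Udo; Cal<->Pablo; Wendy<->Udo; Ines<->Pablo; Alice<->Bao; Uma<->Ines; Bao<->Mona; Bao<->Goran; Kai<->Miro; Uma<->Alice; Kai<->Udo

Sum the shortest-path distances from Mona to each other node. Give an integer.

Distances from Mona: Alice:2, Bao:1, Cal:3, Goran:2, Ines:3, Kai:3, Miro:2, Pablo:4, Udo:2, Uma:2, Wendy:1.
Sum = 2 + 1 + 3 + 2 + 3 + 3 + 2 + 4 + 2 + 2 + 1 = 25.

25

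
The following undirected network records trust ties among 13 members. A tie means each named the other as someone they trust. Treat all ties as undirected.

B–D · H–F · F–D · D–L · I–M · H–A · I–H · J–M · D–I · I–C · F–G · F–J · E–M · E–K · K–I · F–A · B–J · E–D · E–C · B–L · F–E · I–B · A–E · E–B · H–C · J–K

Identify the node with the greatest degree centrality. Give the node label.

E

Degrees — A:3, B:5, C:3, D:5, E:7, F:6, G:1, H:4, I:6, J:4, K:3, L:2, M:3.
The maximum is 7, attained only by E.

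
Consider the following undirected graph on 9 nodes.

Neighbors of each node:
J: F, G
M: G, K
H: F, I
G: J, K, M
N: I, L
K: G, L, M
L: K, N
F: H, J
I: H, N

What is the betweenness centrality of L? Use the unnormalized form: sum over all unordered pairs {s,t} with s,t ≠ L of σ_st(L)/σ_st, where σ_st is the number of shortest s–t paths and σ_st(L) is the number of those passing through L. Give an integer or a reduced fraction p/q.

13/2

Pairs whose geodesics pass through L — M–N: 1; M–I: 1; K–N: 1; K–I: 1; K–H: 1/2; N–J: 1/2; N–G: 1; I–G: 1/2.
All other pairs contribute 0.
Summing the contributions gives betweenness(L) = 13/2.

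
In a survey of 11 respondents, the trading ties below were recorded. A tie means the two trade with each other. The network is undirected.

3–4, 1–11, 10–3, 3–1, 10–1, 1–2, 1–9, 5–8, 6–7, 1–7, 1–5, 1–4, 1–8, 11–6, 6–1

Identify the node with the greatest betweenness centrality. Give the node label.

Unnormalized betweenness of each node: 1:39, 2:0, 3:1/2, 4:0, 5:0, 6:1/2, 7:0, 8:0, 9:0, 10:0, 11:0.
1 has the largest value, 39, making it the main broker — the node through which the most shortest paths run.

1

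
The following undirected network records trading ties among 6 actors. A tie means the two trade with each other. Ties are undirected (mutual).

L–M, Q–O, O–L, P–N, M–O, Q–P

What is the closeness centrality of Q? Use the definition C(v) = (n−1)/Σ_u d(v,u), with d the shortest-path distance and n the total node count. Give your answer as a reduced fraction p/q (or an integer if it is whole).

5/8

Distances from Q: L:2, M:2, N:2, O:1, P:1. Sum = 8.
n = 6, so closeness = 5/8.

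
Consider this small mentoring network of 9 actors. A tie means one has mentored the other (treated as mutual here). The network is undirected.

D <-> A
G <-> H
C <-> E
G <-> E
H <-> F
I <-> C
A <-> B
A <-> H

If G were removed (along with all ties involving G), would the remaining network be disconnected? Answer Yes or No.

Yes

Removing G leaves {A, B, D, F, and H} with no path to {C, E, and I}, so the network splits into 2 components. G is a cut vertex.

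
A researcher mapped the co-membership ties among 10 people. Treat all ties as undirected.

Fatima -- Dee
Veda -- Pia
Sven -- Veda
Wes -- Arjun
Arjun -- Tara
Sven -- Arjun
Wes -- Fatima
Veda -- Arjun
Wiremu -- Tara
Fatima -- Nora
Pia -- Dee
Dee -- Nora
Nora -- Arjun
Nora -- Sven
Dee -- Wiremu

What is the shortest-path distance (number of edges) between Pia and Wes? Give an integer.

3

One shortest route is Pia – Veda – Arjun – Wes, which uses 3 edges, and at distance 2 from Pia we only reach {Arjun, Fatima, Nora, Sven, Wiremu}, which does not include Wes. So d(Pia,Wes) = 3.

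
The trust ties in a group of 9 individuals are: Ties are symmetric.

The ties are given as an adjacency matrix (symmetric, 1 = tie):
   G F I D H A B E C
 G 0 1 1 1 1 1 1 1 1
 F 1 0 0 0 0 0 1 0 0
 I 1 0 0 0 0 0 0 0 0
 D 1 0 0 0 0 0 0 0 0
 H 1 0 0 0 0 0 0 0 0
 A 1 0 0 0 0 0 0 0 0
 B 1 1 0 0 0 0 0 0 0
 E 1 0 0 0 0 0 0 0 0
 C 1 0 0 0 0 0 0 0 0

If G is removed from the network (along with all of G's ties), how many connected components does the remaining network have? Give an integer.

7

Without G, the remaining ties split the others into: {B, F}; {I}; {D}; {H}; {A}; {E}; {C}.
That's 7 separate components.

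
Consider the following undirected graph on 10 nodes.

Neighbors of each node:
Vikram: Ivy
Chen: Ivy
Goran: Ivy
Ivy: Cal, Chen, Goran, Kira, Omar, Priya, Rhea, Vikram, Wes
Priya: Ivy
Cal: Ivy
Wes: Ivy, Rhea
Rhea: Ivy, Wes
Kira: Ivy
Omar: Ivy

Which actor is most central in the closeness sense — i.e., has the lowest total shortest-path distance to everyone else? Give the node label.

Farness (sum of distances to all others) for each node — Cal:17, Chen:17, Goran:17, Ivy:9, Kira:17, Omar:17, Priya:17, Rhea:16, Vikram:17, Wes:16.
The smallest farness is 9, for Ivy, so Ivy has the highest closeness.

Ivy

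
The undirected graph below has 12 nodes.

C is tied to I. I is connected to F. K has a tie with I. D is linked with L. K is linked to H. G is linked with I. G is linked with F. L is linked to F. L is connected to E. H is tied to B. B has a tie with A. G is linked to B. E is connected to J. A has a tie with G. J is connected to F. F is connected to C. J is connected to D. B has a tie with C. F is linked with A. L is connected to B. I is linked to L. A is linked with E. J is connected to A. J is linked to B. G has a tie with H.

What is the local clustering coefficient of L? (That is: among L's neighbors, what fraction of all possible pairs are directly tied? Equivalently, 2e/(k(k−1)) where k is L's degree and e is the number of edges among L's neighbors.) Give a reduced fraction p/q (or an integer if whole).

1/10

L's neighbors: B, D, E, F, and I (k = 5).
Possible neighbor pairs: C(5,2) = 10. Edges among them: F–I → e = 1.
Clustering(L) = 1/10.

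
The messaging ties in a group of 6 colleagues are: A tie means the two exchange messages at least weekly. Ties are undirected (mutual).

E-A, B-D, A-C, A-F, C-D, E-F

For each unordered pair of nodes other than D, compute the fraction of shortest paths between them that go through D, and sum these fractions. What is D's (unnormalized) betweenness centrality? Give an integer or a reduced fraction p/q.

4

Pairs whose geodesics pass through D — B–C: 1; B–F: 1; B–A: 1; B–E: 1.
All other pairs contribute 0.
Summing the contributions gives betweenness(D) = 4.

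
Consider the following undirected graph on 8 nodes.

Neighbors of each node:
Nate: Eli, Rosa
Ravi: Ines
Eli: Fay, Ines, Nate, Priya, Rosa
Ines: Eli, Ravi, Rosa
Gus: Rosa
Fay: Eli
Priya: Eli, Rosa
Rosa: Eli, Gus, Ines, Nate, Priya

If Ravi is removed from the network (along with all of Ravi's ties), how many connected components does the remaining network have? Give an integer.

Ravi's neighbors (Ines) remain reachable from one another through other ties, so the rest of the network stays in one piece.

1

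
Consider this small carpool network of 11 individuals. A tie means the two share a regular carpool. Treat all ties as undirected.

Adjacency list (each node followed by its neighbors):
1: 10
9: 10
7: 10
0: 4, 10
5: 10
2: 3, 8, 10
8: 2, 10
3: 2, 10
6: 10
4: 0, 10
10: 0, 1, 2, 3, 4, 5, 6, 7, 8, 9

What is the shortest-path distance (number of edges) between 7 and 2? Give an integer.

2

One shortest route is 7 – 10 – 2, which uses 2 edges, and 7 and 2 are not directly tied, so nothing shorter exists. So d(7,2) = 2.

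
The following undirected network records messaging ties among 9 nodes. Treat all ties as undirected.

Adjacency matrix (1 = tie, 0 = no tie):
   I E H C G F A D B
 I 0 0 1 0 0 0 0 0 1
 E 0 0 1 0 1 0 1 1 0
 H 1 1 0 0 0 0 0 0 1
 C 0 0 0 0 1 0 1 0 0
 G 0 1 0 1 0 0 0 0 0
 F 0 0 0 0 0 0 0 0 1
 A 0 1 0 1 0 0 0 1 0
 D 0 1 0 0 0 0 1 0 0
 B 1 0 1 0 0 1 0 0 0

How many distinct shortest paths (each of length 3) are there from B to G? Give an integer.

The shortest distance is 3, and the only length-3 path is B–H–E–G. So there is exactly 1 shortest path.

1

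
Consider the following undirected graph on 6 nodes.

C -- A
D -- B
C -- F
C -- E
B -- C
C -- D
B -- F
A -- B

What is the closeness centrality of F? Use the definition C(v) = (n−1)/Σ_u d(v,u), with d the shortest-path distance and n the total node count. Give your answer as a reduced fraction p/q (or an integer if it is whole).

Distances from F: A:2, B:1, C:1, D:2, E:2. Sum = 8.
n = 6, so closeness = 5/8.

5/8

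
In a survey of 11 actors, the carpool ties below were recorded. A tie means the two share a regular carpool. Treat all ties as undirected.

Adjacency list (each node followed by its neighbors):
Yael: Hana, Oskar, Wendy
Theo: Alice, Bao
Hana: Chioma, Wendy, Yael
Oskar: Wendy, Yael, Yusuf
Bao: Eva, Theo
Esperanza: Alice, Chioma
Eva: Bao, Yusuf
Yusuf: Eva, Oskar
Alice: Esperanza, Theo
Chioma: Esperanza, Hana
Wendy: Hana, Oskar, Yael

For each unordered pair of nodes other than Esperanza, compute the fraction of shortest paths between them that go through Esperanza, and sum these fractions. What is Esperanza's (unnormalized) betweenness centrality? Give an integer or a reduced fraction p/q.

28/3

Pairs whose geodesics pass through Esperanza — Theo–Chioma: 1; Theo–Hana: 1; Theo–Yael: 1/2; Theo–Wendy: 1/2; Alice–Chioma: 1; Alice–Hana: 1; Alice–Yael: 1; Alice–Wendy: 1; Alice–Oskar: 2/3; Chioma–Eva: 1/3; Chioma–Bao: 1; Hana–Bao: 1/3.
All other pairs contribute 0.
Summing the contributions gives betweenness(Esperanza) = 28/3.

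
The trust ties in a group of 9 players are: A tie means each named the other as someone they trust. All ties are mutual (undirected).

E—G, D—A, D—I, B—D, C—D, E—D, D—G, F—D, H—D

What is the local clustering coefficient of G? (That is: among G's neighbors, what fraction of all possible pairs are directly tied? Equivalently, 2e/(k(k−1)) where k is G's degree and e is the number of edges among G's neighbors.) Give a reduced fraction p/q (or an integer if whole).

1

G's neighbors: D and E (k = 2).
Possible neighbor pairs: C(2,2) = 1. Edges among them: D–E → e = 1.
Clustering(G) = 1/1.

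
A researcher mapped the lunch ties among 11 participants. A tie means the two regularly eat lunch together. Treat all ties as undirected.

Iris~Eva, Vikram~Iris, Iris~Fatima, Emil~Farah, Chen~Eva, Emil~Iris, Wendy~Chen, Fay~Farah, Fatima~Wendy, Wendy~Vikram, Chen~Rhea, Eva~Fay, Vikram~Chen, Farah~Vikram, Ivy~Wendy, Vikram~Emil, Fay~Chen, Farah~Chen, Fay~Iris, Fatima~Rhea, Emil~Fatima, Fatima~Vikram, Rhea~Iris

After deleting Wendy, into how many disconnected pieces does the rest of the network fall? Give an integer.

Without Wendy, the remaining ties split the others into: {Chen, Emil, Eva, Farah, Fatima, Fay, Iris, Rhea, Vikram}; {Ivy}.
That's 2 separate components.

2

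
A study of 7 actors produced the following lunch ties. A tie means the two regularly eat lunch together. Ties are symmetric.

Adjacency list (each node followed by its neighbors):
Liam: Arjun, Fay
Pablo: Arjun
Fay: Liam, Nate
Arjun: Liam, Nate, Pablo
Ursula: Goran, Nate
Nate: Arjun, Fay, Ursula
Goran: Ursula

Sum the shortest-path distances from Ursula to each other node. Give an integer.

12

Distances from Ursula: Arjun:2, Fay:2, Goran:1, Liam:3, Nate:1, Pablo:3.
Sum = 2 + 2 + 1 + 3 + 1 + 3 = 12.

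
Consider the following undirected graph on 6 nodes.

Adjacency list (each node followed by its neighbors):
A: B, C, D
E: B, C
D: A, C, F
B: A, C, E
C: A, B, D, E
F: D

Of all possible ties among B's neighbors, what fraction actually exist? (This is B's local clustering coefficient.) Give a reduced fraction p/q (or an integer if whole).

B's neighbors: A, C, and E (k = 3).
Possible neighbor pairs: C(3,2) = 3. Edges among them: A–C, C–E → e = 2.
Clustering(B) = 2/3.

2/3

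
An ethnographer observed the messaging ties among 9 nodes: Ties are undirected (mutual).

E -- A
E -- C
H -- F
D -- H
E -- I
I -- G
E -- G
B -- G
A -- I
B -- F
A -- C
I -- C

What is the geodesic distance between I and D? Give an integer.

5

One shortest route is I – G – B – F – H – D, which uses 5 edges, and at distance 4 from I we only reach {H}, which does not include D. So d(I,D) = 5.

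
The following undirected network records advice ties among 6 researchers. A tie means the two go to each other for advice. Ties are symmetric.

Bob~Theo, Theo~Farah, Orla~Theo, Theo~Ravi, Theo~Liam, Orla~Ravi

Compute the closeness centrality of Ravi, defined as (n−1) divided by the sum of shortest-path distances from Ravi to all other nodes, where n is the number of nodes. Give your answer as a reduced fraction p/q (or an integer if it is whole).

Distances from Ravi: Bob:2, Farah:2, Liam:2, Orla:1, Theo:1. Sum = 8.
n = 6, so closeness = 5/8.

5/8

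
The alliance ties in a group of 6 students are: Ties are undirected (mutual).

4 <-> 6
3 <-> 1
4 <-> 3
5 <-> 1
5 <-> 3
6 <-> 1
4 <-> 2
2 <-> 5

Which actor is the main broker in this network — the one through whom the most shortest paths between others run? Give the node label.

4

Unnormalized betweenness of each node: 1:3/2, 2:1/2, 3:1, 4:2, 5:3/2, 6:1/2.
4 has the largest value, 2, making it the main broker — the node through which the most shortest paths run.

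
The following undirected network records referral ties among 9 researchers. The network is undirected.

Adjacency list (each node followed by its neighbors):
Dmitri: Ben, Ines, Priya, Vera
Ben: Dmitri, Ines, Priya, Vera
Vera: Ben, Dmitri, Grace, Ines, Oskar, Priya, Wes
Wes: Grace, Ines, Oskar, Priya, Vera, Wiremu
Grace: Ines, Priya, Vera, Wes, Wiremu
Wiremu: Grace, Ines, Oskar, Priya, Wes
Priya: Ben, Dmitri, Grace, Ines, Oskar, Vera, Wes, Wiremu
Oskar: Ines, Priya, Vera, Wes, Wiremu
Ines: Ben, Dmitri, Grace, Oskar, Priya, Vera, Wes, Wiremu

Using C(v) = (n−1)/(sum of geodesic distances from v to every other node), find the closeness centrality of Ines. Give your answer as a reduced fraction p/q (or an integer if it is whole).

Distances from Ines: Ben:1, Dmitri:1, Grace:1, Oskar:1, Priya:1, Vera:1, Wes:1, Wiremu:1. Sum = 8.
n = 9, so closeness = 8/8 = 1.

1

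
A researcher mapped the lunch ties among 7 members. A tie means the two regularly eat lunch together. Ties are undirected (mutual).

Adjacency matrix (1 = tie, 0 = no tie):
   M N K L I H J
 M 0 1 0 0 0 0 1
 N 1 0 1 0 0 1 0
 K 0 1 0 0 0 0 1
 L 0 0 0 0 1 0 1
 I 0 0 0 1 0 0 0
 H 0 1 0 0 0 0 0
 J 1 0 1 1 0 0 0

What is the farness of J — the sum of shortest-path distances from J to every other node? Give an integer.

10

Distances from J: H:3, I:2, K:1, L:1, M:1, N:2.
Sum = 3 + 2 + 1 + 1 + 1 + 2 = 10.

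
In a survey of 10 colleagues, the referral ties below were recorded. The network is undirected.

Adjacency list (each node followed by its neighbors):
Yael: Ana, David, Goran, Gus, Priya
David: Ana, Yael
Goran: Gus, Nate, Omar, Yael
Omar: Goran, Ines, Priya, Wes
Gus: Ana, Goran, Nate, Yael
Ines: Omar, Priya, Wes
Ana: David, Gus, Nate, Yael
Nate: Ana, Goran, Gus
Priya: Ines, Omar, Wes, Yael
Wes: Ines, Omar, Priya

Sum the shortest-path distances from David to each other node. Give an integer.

Distances from David: Ana:1, Goran:2, Gus:2, Ines:3, Nate:2, Omar:3, Priya:2, Wes:3, Yael:1.
Sum = 1 + 2 + 2 + 3 + 2 + 3 + 2 + 3 + 1 = 19.

19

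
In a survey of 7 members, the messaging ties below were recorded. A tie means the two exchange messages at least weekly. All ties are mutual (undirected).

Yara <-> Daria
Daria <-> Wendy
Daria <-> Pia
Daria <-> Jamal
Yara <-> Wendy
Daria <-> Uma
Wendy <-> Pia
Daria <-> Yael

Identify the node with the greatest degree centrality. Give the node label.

Daria

Degrees — Daria:6, Jamal:1, Pia:2, Uma:1, Wendy:3, Yael:1, Yara:2.
The maximum is 6, attained only by Daria.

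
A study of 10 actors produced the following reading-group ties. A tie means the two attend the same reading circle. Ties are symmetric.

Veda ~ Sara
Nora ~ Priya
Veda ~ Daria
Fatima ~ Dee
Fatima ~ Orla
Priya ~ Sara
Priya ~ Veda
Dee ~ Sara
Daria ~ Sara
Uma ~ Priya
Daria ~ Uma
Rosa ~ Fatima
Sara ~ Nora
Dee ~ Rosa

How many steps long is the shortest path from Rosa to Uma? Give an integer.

One shortest route is Rosa – Dee – Sara – Priya – Uma, which uses 4 edges, and at distance 3 from Rosa we only reach {Daria, Nora, Priya, Veda}, which does not include Uma. So d(Rosa,Uma) = 4.

4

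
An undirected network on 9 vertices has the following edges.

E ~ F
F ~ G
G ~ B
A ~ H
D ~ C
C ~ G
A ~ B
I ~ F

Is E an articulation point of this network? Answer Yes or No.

No

Even without E, every remaining node can still reach every other (the residual graph is connected), so E is not a cut vertex.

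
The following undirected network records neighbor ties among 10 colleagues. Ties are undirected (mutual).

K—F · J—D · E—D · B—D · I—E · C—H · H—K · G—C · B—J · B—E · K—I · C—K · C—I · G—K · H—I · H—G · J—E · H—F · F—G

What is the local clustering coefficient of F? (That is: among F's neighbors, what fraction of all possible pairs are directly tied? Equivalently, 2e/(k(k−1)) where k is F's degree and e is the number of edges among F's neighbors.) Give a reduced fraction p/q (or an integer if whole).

1

F's neighbors: G, H, and K (k = 3).
Possible neighbor pairs: C(3,2) = 3. Edges among them: G–H, G–K, H–K → e = 3.
Clustering(F) = 3/3 = 1.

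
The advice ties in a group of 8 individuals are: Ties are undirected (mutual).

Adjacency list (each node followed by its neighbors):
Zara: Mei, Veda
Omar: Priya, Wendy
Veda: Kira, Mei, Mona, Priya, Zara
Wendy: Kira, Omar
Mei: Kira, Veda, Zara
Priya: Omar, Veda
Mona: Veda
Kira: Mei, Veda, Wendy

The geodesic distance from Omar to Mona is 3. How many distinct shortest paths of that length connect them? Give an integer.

The shortest distance is 3, and the only length-3 path is Omar–Priya–Veda–Mona. So there is exactly 1 shortest path.

1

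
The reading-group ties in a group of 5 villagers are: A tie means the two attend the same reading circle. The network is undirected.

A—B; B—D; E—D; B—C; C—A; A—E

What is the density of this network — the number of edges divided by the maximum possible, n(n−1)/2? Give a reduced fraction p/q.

There are 6 edges and 5 nodes, so the maximum possible is C(5,2) = 10.
Density = 6/10 = 3/5.

3/5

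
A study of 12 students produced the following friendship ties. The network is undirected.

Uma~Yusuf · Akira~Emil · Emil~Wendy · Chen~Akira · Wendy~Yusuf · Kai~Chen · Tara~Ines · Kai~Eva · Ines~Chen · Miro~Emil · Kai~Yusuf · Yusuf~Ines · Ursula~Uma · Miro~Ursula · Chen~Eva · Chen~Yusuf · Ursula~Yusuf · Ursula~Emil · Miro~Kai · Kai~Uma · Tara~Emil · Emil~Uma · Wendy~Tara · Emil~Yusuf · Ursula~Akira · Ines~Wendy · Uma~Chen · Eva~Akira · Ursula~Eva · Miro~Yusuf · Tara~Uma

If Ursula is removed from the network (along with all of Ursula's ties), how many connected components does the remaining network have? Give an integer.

1

Ursula's neighbors (Akira, Emil, Eva, Miro, Uma, and Yusuf) remain reachable from one another through other ties, so the rest of the network stays in one piece.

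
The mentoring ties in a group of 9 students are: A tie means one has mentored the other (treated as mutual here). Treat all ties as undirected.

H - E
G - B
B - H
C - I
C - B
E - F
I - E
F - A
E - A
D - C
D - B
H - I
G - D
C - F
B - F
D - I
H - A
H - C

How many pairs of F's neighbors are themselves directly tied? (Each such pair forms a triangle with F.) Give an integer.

2

F's neighbors: A, B, C, and E.
Neighbor pairs that are themselves tied: F–A–E; F–B–C. Each forms one triangle with F, for 2 in total.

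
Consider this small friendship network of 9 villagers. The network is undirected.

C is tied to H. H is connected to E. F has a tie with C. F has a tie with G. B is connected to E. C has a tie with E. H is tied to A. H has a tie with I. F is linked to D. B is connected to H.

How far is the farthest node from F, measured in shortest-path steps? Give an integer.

3

Distances from F: A:3, B:3, C:1, D:1, E:2, G:1, H:2, I:3.
The largest is 3 (to B, A, and I), so the eccentricity of F is 3.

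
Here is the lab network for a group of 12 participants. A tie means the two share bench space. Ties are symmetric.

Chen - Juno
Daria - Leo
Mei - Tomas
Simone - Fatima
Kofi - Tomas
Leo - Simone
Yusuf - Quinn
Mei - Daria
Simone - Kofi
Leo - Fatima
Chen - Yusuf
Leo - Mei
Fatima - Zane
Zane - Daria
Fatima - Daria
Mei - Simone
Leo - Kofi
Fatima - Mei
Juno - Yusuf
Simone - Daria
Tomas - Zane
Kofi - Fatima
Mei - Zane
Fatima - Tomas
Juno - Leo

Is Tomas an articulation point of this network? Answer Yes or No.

No

Even without Tomas, every remaining node can still reach every other (the residual graph is connected), so Tomas is not a cut vertex.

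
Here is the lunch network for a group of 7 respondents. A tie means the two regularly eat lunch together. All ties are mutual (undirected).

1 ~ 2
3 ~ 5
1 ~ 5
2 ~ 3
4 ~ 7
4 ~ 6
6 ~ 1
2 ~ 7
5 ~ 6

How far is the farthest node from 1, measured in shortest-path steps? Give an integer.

2

Distances from 1: 2:1, 3:2, 4:2, 5:1, 6:1, 7:2.
The largest is 2 (to 7, 3, and 4), so the eccentricity of 1 is 2.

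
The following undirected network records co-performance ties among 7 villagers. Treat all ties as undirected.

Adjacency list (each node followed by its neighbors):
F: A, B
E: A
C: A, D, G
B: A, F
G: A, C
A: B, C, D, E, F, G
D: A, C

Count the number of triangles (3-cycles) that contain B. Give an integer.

B's neighbors: A and F.
Neighbor pairs that are themselves tied: B–A–F. Each forms one triangle with B, for 1 in total.

1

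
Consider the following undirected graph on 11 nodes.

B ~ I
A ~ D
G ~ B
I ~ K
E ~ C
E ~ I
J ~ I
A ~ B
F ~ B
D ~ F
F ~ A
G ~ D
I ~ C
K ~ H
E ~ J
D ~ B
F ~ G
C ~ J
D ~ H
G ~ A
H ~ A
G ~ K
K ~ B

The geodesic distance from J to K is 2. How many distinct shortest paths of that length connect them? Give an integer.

The shortest distance is 2, and the only length-2 path is J–I–K. So there is exactly 1 shortest path.

1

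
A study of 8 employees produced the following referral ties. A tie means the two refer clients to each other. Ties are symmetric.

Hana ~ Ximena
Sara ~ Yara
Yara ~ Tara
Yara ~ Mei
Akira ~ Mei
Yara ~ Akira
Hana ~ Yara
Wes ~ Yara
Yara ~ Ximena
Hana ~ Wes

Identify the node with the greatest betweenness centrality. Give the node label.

Yara

Unnormalized betweenness of each node: Akira:0, Hana:1/2, Mei:0, Sara:0, Tara:0, Wes:0, Ximena:0, Yara:35/2.
Yara has the largest value, 35/2, making it the main broker — the node through which the most shortest paths run.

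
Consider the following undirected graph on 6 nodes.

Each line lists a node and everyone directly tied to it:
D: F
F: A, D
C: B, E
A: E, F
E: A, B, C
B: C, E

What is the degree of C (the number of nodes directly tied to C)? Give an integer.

C is directly tied to B and E. That is 2 neighbors, so the degree of C is 2.

2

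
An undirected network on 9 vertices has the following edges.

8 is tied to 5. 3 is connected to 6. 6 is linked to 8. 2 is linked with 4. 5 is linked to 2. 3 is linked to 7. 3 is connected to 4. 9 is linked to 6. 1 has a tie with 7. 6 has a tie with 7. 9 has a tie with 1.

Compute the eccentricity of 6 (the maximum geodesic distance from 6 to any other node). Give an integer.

Distances from 6: 1:2, 2:3, 3:1, 4:2, 5:2, 7:1, 8:1, 9:1.
The largest is 3 (to 2), so the eccentricity of 6 is 3.

3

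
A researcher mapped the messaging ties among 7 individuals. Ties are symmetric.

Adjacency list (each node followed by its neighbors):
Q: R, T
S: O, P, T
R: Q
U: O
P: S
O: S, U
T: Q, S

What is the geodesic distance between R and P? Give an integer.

One shortest route is R – Q – T – S – P, which uses 4 edges, and at distance 3 from R we only reach {S}, which does not include P. So d(R,P) = 4.

4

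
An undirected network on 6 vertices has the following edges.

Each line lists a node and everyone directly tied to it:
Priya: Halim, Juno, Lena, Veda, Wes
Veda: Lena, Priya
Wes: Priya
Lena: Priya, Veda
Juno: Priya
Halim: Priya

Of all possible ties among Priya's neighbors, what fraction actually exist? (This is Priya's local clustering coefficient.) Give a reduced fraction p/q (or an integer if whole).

Priya's neighbors: Halim, Juno, Lena, Veda, and Wes (k = 5).
Possible neighbor pairs: C(5,2) = 10. Edges among them: Lena–Veda → e = 1.
Clustering(Priya) = 1/10.

1/10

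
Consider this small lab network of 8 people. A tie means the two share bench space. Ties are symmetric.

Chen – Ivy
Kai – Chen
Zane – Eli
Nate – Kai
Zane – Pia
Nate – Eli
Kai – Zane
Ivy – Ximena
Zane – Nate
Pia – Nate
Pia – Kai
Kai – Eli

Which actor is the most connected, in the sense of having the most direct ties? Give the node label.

Degrees — Chen:2, Eli:3, Ivy:2, Kai:5, Nate:4, Pia:3, Ximena:1, Zane:4.
The maximum is 5, attained only by Kai.

Kai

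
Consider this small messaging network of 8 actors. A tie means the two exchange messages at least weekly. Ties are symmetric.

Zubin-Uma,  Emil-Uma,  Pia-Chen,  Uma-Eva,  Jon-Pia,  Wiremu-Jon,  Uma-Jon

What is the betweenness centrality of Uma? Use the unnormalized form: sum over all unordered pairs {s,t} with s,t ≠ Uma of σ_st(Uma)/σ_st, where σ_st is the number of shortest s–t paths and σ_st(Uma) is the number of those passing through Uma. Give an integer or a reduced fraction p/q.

Pairs whose geodesics pass through Uma — Emil–Chen: 1; Emil–Jon: 1; Emil–Wiremu: 1; Emil–Eva: 1; Emil–Pia: 1; Emil–Zubin: 1; Chen–Eva: 1; Chen–Zubin: 1; Jon–Eva: 1; Jon–Zubin: 1; Wiremu–Eva: 1; Wiremu–Zubin: 1; Eva–Pia: 1; Eva–Zubin: 1 … (+1 more pairs).
All other pairs contribute 0.
Summing the contributions gives betweenness(Uma) = 15.

15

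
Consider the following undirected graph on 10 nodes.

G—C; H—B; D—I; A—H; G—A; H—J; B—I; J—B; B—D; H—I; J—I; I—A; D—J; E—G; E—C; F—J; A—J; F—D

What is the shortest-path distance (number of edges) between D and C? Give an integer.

One shortest route is D – I – A – G – C, which uses 4 edges, and at distance 3 from D we only reach {G}, which does not include C. So d(D,C) = 4.

4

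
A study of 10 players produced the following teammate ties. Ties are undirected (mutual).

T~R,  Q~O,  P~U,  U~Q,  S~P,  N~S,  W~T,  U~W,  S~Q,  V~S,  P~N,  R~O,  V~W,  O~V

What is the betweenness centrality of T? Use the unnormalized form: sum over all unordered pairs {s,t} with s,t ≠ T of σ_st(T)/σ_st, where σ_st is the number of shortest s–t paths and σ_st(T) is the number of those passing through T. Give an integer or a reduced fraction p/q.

7/4

Pairs whose geodesics pass through T — U–R: 1/2; P–R: 1/4; W–R: 1.
All other pairs contribute 0.
Summing the contributions gives betweenness(T) = 7/4.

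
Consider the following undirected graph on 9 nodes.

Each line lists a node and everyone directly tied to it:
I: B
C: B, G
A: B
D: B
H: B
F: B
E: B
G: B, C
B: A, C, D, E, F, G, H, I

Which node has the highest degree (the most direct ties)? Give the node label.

B

Degrees — A:1, B:8, C:2, D:1, E:1, F:1, G:2, H:1, I:1.
The maximum is 8, attained only by B.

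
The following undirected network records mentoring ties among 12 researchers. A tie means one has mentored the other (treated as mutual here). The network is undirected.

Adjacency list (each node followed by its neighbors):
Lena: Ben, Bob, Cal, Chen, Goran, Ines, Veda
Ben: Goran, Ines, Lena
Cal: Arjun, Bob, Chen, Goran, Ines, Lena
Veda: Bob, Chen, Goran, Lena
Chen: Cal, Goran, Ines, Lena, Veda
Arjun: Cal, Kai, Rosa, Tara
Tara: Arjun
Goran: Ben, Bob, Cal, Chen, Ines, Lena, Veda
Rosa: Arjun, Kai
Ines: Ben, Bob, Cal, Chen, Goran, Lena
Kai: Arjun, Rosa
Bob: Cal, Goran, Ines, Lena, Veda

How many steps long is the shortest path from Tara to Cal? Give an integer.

2

One shortest route is Tara – Arjun – Cal, which uses 2 edges, and Tara and Cal are not directly tied, so nothing shorter exists. So d(Tara,Cal) = 2.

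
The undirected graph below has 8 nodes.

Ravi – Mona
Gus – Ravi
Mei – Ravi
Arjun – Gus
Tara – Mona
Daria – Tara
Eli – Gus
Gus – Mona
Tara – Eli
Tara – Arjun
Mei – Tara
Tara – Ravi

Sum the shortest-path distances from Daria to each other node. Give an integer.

Distances from Daria: Arjun:2, Eli:2, Gus:3, Mei:2, Mona:2, Ravi:2, Tara:1.
Sum = 2 + 2 + 3 + 2 + 2 + 2 + 1 = 14.

14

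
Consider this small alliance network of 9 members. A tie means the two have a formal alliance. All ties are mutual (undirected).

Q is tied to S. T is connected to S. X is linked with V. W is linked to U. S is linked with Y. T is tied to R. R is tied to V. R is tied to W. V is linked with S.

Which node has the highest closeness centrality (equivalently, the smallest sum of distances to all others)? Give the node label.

Farness (sum of distances to all others) for each node — Q:22, R:15, S:15, T:16, U:27, V:14, W:20, X:21, Y:22.
The smallest farness is 14, for V, so V has the highest closeness.

V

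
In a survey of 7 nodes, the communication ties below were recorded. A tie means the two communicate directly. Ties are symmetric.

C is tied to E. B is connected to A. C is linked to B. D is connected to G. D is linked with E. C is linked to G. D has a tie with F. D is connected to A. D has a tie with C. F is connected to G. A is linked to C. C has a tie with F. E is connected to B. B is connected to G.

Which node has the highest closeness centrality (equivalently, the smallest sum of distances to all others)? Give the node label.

C

Farness (sum of distances to all others) for each node — A:9, B:8, C:6, D:7, E:9, F:9, G:8.
The smallest farness is 6, for C, so C has the highest closeness.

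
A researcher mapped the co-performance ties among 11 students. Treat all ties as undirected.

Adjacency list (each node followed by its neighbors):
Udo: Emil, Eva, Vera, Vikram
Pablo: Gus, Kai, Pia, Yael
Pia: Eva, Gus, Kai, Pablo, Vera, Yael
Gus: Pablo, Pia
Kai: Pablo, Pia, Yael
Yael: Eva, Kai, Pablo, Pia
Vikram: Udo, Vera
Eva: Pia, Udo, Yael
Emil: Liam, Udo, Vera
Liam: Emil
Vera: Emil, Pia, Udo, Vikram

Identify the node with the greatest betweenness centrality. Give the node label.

Unnormalized betweenness of each node: Emil:9, Eva:29/6, Gus:0, Kai:0, Liam:0, Pablo:1, Pia:61/3, Udo:6, Vera:97/6, Vikram:0, Yael:5/3.
Pia has the largest value, 61/3, making it the main broker — the node through which the most shortest paths run.

Pia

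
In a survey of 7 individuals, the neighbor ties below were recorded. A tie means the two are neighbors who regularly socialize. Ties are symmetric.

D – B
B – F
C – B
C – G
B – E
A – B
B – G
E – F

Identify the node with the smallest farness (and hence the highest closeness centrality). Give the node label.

B

Farness (sum of distances to all others) for each node — A:11, B:6, C:10, D:11, E:10, F:10, G:10.
The smallest farness is 6, for B, so B has the highest closeness.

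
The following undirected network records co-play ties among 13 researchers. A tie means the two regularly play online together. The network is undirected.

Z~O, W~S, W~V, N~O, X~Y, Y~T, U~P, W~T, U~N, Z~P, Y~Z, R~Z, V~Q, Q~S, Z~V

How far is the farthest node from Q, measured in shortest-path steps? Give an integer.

4

Distances from Q: N:4, O:3, P:3, R:3, S:1, T:3, U:4, V:1, W:2, X:4, Y:3, Z:2.
The largest is 4 (to X, N, and U), so the eccentricity of Q is 4.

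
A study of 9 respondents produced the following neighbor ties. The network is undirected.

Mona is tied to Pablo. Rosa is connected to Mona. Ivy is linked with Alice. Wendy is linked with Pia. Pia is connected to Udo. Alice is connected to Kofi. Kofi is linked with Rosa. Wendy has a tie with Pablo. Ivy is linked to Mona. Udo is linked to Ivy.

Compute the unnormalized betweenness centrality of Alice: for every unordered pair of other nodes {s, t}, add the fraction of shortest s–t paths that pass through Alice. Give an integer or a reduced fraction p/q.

Pairs whose geodesics pass through Alice — Kofi–Ivy: 1; Kofi–Udo: 1; Kofi–Pia: 1.
All other pairs contribute 0.
Summing the contributions gives betweenness(Alice) = 3.

3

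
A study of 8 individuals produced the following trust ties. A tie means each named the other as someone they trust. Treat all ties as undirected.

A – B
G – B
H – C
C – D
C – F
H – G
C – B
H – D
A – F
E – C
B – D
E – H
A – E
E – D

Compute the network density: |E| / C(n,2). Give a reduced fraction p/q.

1/2

There are 14 edges and 8 nodes, so the maximum possible is C(8,2) = 28.
Density = 14/28 = 1/2.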